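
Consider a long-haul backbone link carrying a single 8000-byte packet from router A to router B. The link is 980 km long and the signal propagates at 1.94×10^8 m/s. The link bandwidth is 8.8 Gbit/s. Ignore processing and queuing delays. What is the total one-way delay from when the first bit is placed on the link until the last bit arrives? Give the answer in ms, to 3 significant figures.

L = 8000 × 8 = 64000 bits.
Transmission delay = L/R = 64000 / 8800000000 = 0.00727273 ms.
Propagation delay = d/s = 980000 m / 194000000 m/s = 5.05155 ms.
Total = 5.06 ms.

5.06 ms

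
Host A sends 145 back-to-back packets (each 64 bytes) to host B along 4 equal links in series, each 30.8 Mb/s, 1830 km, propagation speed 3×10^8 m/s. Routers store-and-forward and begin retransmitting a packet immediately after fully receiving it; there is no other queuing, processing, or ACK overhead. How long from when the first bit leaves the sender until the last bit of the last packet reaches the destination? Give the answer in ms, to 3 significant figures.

26.9 ms

Per-hop transmission t_tx = L/R = 512/30800000 = 0.0166234 ms.
Per-hop propagation t_prop = 1830000/300000000 = 6.1 ms.
Pipeline fill: first packet needs 4·t_tx to clear all hops; remaining 144 packets each add one t_tx.
Total = (4+145-1)·t_tx + 4·t_prop = 148·0.0166234 + 4·6.1 = 26.9 ms.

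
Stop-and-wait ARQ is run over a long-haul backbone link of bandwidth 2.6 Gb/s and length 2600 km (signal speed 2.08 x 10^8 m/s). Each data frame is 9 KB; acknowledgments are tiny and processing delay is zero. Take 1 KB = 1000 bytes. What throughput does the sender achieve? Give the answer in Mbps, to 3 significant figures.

t_tx = L/R = 72000/2600000000 = 2.76923e-05 s.
t_prop = 2600000/208000000 = 0.0125 s; RTT = 0.025 s.
Cycle = t_tx + RTT = 0.0250277 s.
Throughput = L / cycle = 72000 / 0.0250277 = 2.88 Mbps.

2.88 Mbps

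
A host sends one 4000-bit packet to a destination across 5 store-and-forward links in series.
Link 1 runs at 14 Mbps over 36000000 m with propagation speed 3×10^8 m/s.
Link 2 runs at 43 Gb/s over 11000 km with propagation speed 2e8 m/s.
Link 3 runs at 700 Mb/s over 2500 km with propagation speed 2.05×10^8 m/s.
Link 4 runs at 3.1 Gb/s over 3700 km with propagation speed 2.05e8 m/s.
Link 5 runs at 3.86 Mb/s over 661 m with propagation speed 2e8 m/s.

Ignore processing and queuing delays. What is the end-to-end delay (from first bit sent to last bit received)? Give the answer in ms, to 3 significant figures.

Transmission delays (L/R per hop): 0.285714, 9.30233e-05, 0.00571429, 0.00129032, 1.03627 ms; sum = 1.32908 ms.
Propagation delays (d/s per hop): 120, 55, 12.1951, 18.0488, 0.003305 ms; sum = 205.247 ms.
End-to-end = 207 ms.

207 ms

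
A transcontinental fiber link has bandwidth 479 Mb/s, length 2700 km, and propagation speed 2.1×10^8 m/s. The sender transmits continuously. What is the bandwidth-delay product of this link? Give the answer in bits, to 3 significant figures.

6160000 bits

Propagation delay = 2700000 / 210000000 = 0.0128571 s.
BDP = R × t_prop = 479000000 × 0.0128571 = 6158570 bits.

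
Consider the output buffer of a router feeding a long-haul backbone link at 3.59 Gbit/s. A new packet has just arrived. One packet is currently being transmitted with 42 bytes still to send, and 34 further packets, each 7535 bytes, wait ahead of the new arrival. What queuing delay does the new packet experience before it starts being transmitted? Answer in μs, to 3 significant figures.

Each queued packet: L/R = 60280/3590000000 = 16.7911 μs.
34 queued → 570.897 μs.
Plus remaining 336 bits of current packet: 0.0935933 μs.
Queuing delay = 571 μs.

571 μs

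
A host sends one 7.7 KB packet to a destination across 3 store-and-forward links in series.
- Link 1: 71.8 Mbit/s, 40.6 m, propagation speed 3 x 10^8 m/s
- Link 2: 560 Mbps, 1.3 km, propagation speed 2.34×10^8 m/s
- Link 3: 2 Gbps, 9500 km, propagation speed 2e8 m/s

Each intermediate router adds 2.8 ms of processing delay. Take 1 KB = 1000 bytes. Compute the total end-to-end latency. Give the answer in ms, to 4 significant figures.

54.10 ms

L = 61600 bits.
Transmission delays (L/R per hop): 0.857939, 0.11, 0.0308 ms; sum = 0.998739 ms.
Propagation delays (d/s per hop): 0.000135333, 0.00555556, 47.5 ms; sum = 47.5057 ms.
Processing at 2 router(s): 2 × 2.8 ms = 5.6 ms.
End-to-end = 54.10 ms.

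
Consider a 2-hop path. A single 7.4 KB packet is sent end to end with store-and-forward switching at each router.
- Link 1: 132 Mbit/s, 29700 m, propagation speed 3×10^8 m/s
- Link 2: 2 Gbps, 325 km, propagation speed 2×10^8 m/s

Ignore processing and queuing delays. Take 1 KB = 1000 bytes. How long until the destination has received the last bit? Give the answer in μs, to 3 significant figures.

2200 μs

L = 59200 bits.
Transmission delays (L/R per hop): 448.485, 29.6 μs; sum = 478.085 μs.
Propagation delays (d/s per hop): 99, 1625 μs; sum = 1724 μs.
End-to-end = 2200 μs.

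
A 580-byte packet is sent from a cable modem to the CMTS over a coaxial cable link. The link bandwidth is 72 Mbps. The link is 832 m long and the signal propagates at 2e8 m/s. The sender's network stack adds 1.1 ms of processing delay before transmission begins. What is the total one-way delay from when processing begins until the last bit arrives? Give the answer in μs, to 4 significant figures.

1169 μs

L = 580 × 8 = 4640 bits.
Transmission delay = L/R = 4640 / 72000000 = 64.4444 μs.
Propagation delay = d/s = 832 m / 200000000 m/s = 4.16 μs.
Plus processing delay 1.1 ms = 1100 μs.
Total = 1169 μs.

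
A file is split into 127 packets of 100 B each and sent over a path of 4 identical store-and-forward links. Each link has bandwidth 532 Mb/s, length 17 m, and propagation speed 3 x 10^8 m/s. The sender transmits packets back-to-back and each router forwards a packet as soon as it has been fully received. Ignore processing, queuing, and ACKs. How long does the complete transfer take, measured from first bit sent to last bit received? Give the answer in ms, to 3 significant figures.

Per-hop transmission t_tx = L/R = 800/532000000 = 0.00150376 ms.
Per-hop propagation t_prop = 17/300000000 = 5.66667e-05 ms.
Pipeline fill: first packet needs 4·t_tx to clear all hops; remaining 126 packets each add one t_tx.
Total = (4+127-1)·t_tx + 4·t_prop = 130·0.00150376 + 4·5.66667e-05 = 0.196 ms.

0.196 ms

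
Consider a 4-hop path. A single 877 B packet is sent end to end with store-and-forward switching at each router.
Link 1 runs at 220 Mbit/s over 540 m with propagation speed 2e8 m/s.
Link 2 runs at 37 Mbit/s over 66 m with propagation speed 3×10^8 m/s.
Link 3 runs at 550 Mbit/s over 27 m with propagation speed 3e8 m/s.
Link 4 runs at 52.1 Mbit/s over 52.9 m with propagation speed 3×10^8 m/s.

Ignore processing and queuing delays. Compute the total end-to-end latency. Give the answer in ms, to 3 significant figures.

L = 877 × 8 = 7016 bits.
Transmission delays (L/R per hop): 0.0318909, 0.189622, 0.0127564, 0.134664 ms; sum = 0.368933 ms.
Propagation delays (d/s per hop): 0.0027, 0.00022, 9e-05, 0.000176333 ms; sum = 0.00318633 ms.
End-to-end = 0.372 ms.

0.372 ms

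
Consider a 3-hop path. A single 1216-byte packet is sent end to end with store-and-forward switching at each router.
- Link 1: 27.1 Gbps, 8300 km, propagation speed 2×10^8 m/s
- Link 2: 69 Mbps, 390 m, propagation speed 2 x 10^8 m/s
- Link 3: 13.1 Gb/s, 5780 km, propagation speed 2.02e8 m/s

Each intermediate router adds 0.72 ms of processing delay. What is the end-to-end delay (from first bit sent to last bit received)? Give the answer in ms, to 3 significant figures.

71.7 ms

L = 1216 × 8 = 9728 bits.
Transmission delays (L/R per hop): 0.000358967, 0.140986, 0.000742595 ms; sum = 0.142087 ms.
Propagation delays (d/s per hop): 41.5, 0.00195, 28.6139 ms; sum = 70.1158 ms.
Processing at 2 router(s): 2 × 0.72 ms = 1.44 ms.
End-to-end = 71.7 ms.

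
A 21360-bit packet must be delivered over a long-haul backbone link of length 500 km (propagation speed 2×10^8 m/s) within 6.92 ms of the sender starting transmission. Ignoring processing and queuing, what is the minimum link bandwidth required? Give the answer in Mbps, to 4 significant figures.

4.833 Mbps

Propagation delay = 500000 / 200000000 = 2.5 ms.
Transmission budget = 6.92 − 2.5 = 4.42 ms.
R ≥ L / t_tx = 21360 bits / 0.00442 s = 4.833 Mbps.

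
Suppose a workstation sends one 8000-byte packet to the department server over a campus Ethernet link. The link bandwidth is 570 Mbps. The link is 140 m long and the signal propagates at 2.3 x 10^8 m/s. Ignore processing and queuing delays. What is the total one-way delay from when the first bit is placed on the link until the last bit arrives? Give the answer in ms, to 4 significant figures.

0.1129 ms

L = 8000 × 8 = 64000 bits.
Transmission delay = L/R = 64000 / 570000000 = 0.112281 ms.
Propagation delay = d/s = 140 m / 2.3e+08 m/s = 0.000608696 ms.
Total = 0.1129 ms.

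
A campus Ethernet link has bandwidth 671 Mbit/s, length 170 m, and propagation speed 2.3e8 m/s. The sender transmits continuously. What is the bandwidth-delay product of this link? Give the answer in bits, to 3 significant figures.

496 bits

Propagation delay = 170 / 2.3e+08 = 7.3913e-07 s.
BDP = R × t_prop = 671000000 × 7.3913e-07 = 495.957 bits.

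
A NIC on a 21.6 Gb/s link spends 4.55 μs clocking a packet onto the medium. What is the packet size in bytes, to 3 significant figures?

12300 bytes

L = R × t_tx = 21600000000 b/s × 4.55e-06 s = 98280 bits.
In bytes: 98280 / 8 = 12300 bytes.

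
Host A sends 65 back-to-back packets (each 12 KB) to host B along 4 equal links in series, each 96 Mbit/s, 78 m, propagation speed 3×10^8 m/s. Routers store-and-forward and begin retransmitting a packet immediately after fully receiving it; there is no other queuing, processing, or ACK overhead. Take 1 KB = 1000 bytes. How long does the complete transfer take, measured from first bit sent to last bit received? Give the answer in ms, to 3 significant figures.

68.0 ms

Per-hop transmission t_tx = L/R = 96000/96000000 = 1 ms.
Per-hop propagation t_prop = 78/300000000 = 0.00026 ms.
Pipeline fill: first packet needs 4·t_tx to clear all hops; remaining 64 packets each add one t_tx.
Total = (4+65-1)·t_tx + 4·t_prop = 68·1 + 4·0.00026 = 68.0 ms.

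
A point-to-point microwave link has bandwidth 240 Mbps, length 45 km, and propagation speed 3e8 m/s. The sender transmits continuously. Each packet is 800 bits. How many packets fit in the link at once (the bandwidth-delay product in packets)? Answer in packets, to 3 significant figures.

Propagation delay = 45000 / 300000000 = 0.00015 s.
BDP = R × t_prop = 240000000 × 0.00015 = 36000 bits.
In packets of 800 bits: 45.0 packets.

45.0 packets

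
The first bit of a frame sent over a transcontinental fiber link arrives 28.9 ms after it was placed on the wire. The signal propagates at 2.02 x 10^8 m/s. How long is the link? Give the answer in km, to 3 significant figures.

5840 km

d = s × t_prop = 202000000 × 0.0289 = 5840 km.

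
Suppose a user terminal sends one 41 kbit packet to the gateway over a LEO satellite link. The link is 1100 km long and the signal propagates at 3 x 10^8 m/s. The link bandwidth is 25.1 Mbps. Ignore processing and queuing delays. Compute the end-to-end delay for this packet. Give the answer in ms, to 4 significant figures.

5.300 ms

L = 41000 bits.
Transmission delay = L/R = 41000 / 25100000 = 1.63347 ms.
Propagation delay = d/s = 1100000 m / 300000000 m/s = 3.66667 ms.
Total = 5.300 ms.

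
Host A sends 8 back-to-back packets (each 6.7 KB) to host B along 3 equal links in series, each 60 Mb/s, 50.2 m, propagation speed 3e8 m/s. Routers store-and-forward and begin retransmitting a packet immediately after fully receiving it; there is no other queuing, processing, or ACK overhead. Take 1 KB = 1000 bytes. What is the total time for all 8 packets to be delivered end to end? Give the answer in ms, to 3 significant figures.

Per-hop transmission t_tx = L/R = 53600/60000000 = 0.893333 ms.
Per-hop propagation t_prop = 50.2/300000000 = 0.000167333 ms.
Pipeline fill: first packet needs 3·t_tx to clear all hops; remaining 7 packets each add one t_tx.
Total = (3+8-1)·t_tx + 3·t_prop = 10·0.893333 + 3·0.000167333 = 8.93 ms.

8.93 ms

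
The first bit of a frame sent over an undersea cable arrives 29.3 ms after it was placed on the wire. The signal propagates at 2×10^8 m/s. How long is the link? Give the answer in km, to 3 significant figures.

5860 km

d = s × t_prop = 200000000 × 0.0293 = 5860 km.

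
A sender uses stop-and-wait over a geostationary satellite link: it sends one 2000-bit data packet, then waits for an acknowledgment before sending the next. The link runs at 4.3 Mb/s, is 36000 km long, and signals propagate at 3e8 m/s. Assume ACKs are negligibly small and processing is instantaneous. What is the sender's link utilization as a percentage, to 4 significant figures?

t_tx = L/R = 2000/4300000 = 0.000465116 s.
t_prop = 36000000/300000000 = 0.12 s; RTT = 0.24 s.
Cycle = t_tx + RTT = 0.240465 s.
Utilization = t_tx / cycle = 0.000465116/0.240465 = 0.1934 %.

0.1934 %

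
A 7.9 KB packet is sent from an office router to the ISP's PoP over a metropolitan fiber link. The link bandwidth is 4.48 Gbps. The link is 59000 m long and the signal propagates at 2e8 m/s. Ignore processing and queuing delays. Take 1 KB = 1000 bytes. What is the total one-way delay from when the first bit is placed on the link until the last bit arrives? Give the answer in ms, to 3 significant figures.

0.309 ms

L = 63200 bits.
Transmission delay = L/R = 63200 / 4480000000 = 0.0141071 ms.
Propagation delay = d/s = 59000 m / 200000000 m/s = 0.295 ms.
Total = 0.309 ms.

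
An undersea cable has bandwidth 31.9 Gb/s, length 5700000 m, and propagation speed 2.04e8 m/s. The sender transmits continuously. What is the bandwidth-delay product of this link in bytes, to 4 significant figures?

111400000 bytes

Propagation delay = 5700000 / 204000000 = 0.0279412 s.
BDP = R × t_prop = 31900000000 × 0.0279412 = 891324000 bits.
In bytes: 891324000/8 = 111400000 bytes.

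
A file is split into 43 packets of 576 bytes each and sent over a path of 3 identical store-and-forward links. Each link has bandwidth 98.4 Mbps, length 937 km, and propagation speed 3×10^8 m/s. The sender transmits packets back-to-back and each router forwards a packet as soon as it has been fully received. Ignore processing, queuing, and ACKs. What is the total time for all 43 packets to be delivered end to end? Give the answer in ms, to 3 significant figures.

11.5 ms

Per-hop transmission t_tx = L/R = 4608/98400000 = 0.0468293 ms.
Per-hop propagation t_prop = 937000/300000000 = 3.12333 ms.
Pipeline fill: first packet needs 3·t_tx to clear all hops; remaining 42 packets each add one t_tx.
Total = (3+43-1)·t_tx + 3·t_prop = 45·0.0468293 + 3·3.12333 = 11.5 ms.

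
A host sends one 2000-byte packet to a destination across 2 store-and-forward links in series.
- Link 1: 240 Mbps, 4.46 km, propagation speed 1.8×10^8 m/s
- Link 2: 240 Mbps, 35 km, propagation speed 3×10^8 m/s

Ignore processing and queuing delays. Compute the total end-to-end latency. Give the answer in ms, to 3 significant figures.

L = 2000 × 8 = 16000 bits.
Transmission delay per hop = L/R = 16000/240000000 = 0.0666667 ms; 2 hops → 0.133333 ms.
Propagation delays (d/s per hop): 0.0247778, 0.116667 ms; sum = 0.141444 ms.
End-to-end = 0.275 ms.

0.275 ms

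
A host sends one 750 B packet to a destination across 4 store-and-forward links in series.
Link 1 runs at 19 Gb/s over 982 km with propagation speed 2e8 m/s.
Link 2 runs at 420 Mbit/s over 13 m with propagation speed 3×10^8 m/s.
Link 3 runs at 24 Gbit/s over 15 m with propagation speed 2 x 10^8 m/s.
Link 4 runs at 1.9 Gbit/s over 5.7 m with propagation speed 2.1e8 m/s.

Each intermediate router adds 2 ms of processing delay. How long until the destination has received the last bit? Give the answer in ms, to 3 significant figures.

L = 750 × 8 = 6000 bits.
Transmission delays (L/R per hop): 0.000315789, 0.0142857, 0.00025, 0.00315789 ms; sum = 0.0180094 ms.
Propagation delays (d/s per hop): 4.91, 4.33333e-05, 7.5e-05, 2.71429e-05 ms; sum = 4.91015 ms.
Processing at 3 router(s): 3 × 2 ms = 6 ms.
End-to-end = 10.9 ms.

10.9 ms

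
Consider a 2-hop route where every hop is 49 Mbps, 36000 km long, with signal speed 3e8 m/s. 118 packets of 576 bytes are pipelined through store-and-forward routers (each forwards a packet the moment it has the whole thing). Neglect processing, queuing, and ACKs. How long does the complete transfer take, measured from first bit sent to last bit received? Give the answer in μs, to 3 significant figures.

Per-hop transmission t_tx = L/R = 4608/49000000 = 94.0408 μs.
Per-hop propagation t_prop = 36000000/300000000 = 120000 μs.
Pipeline fill: first packet needs 2·t_tx to clear all hops; remaining 117 packets each add one t_tx.
Total = (2+118-1)·t_tx + 2·t_prop = 119·94.0408 + 2·120000 = 251000 μs.

251000 μs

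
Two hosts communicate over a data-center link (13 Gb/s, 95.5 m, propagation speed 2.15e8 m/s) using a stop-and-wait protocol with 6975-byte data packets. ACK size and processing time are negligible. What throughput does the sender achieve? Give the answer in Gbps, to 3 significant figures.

t_tx = L/R = 55800/13000000000 = 4.29231e-06 s.
t_prop = 95.5/215000000 = 4.44186e-07 s; RTT = 8.88372e-07 s.
Cycle = t_tx + RTT = 5.18068e-06 s.
Throughput = L / cycle = 55800 / 5.18068e-06 = 10.8 Gbps.

10.8 Gbps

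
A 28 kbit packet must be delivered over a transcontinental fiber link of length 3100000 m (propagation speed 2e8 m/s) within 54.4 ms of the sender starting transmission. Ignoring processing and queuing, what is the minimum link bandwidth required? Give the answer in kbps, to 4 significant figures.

Propagation delay = 3100000 / 200000000 = 15.5 ms.
Transmission budget = 54.4 − 15.5 = 38.9 ms.
R ≥ L / t_tx = 28000 bits / 0.0389 s = 719.8 kbps.

719.8 kbps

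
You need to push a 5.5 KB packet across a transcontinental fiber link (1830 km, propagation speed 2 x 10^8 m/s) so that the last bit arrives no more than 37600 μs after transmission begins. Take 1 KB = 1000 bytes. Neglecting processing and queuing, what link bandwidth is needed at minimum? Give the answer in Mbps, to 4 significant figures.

L = 44000 bits.
Propagation delay = 1830000 / 200000000 = 9150 μs.
Transmission budget = 37600 − 9150 = 28450 μs.
R ≥ L / t_tx = 44000 bits / 0.02845 s = 1.547 Mbps.

1.547 Mbps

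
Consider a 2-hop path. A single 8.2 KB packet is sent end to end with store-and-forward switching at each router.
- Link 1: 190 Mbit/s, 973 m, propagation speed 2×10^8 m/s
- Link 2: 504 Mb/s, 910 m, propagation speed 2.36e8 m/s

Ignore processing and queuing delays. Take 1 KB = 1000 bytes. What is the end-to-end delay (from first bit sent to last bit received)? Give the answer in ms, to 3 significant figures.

L = 65600 bits.
Transmission delays (L/R per hop): 0.345263, 0.130159 ms; sum = 0.475422 ms.
Propagation delays (d/s per hop): 0.004865, 0.00385593 ms; sum = 0.00872093 ms.
End-to-end = 0.484 ms.

0.484 ms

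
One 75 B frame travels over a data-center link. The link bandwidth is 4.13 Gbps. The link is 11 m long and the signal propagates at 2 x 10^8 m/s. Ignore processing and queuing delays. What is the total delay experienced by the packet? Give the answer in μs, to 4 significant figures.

L = 75 × 8 = 600 bits.
Transmission delay = L/R = 600 / 4130000000 = 0.145278 μs.
Propagation delay = d/s = 11 m / 200000000 m/s = 0.055 μs.
Total = 0.2003 μs.

0.2003 μs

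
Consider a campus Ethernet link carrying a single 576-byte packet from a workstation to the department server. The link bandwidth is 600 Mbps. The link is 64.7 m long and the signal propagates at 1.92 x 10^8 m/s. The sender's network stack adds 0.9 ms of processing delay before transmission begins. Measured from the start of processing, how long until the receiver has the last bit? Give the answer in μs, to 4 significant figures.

L = 576 × 8 = 4608 bits.
Transmission delay = L/R = 4608 / 600000000 = 7.68 μs.
Propagation delay = d/s = 64.7 m / 192000000 m/s = 0.336979 μs.
Plus processing delay 0.9 ms = 900 μs.
Total = 908.0 μs.

908.0 μs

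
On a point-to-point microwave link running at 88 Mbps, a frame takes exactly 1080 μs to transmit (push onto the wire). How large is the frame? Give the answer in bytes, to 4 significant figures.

L = R × t_tx = 88000000 b/s × 0.00108 s = 95040 bits.
In bytes: 95040 / 8 = 11880 bytes.

11880 bytes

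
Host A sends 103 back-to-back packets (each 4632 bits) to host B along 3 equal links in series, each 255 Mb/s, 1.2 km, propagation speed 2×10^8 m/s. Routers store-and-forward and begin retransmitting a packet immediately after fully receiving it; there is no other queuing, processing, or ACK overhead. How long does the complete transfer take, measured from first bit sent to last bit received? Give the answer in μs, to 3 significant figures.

Per-hop transmission t_tx = L/R = 4632/255000000 = 18.1647 μs.
Per-hop propagation t_prop = 1200/200000000 = 6 μs.
Pipeline fill: first packet needs 3·t_tx to clear all hops; remaining 102 packets each add one t_tx.
Total = (3+103-1)·t_tx + 3·t_prop = 105·18.1647 + 3·6 = 1930 μs.

1930 μs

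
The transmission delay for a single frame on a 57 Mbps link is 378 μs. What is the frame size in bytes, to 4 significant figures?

2693 bytes

L = R × t_tx = 57000000 b/s × 0.000378 s = 21546 bits.
In bytes: 21546 / 8 = 2693 bytes.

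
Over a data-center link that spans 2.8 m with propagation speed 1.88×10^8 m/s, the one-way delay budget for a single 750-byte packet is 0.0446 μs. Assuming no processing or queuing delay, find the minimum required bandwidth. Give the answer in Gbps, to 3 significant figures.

L = 6000 bits.
Propagation delay = 2.8 / 188000000 = 0.0148936 μs.
Transmission budget = 0.0446 − 0.0148936 = 0.0297064 μs.
R ≥ L / t_tx = 6000 bits / 2.97064e-08 s = 202 Gbps.

202 Gbps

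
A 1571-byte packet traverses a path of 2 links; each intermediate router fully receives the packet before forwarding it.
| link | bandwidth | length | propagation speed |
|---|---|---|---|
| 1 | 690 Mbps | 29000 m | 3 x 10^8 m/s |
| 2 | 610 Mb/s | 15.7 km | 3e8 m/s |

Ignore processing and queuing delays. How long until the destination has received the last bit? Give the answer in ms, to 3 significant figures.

L = 1571 × 8 = 12568 bits.
Transmission delays (L/R per hop): 0.0182145, 0.0206033 ms; sum = 0.0388178 ms.
Propagation delays (d/s per hop): 0.0966667, 0.0523333 ms; sum = 0.149 ms.
End-to-end = 0.188 ms.

0.188 ms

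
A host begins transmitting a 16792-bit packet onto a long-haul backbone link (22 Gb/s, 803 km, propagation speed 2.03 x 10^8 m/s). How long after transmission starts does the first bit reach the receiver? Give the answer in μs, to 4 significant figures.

First bit experiences only propagation delay: d/s = 803000/2.03e+08 = 3956 μs.

3956 μs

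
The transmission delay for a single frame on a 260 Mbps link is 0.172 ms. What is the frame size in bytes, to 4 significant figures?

5590 bytes

L = R × t_tx = 260000000 b/s × 0.000172 s = 44720 bits.
In bytes: 44720 / 8 = 5590 bytes.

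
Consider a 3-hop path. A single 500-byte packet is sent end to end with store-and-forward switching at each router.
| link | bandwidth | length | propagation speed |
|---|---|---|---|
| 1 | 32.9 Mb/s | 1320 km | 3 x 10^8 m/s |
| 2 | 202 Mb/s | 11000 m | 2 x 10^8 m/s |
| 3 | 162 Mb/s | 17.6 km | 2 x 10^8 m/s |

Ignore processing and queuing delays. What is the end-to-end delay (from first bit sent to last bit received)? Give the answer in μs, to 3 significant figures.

4710 μs

L = 500 × 8 = 4000 bits.
Transmission delays (L/R per hop): 121.581, 19.802, 24.6914 μs; sum = 166.074 μs.
Propagation delays (d/s per hop): 4400, 55, 88 μs; sum = 4543 μs.
End-to-end = 4710 μs.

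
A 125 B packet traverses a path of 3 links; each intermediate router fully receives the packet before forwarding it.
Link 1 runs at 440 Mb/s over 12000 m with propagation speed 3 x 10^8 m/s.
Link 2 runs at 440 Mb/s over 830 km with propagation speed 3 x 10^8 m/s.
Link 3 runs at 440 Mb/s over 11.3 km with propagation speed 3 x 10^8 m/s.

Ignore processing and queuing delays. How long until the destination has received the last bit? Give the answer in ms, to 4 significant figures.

L = 125 × 8 = 1000 bits.
Transmission delay per hop = L/R = 1000/440000000 = 0.00227273 ms; 3 hops → 0.00681818 ms.
Propagation delays (d/s per hop): 0.04, 2.76667, 0.0376667 ms; sum = 2.84433 ms.
End-to-end = 2.851 ms.

2.851 ms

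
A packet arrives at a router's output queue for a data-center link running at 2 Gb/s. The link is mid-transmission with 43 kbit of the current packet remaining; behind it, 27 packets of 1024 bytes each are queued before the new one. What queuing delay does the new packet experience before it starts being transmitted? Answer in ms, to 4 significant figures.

0.1321 ms

Each queued packet: L/R = 8192/2000000000 = 0.004096 ms.
27 queued → 0.110592 ms.
Plus remaining 43000 bits of current packet: 0.0215 ms.
Queuing delay = 0.1321 ms.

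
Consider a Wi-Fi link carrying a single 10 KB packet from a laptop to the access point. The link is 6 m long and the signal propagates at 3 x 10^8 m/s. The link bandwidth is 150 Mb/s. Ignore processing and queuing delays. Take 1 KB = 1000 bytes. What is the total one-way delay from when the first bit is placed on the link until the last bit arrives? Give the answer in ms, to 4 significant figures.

L = 80000 bits.
Transmission delay = L/R = 80000 / 150000000 = 0.533333 ms.
Propagation delay = d/s = 6 m / 300000000 m/s = 2e-05 ms.
Total = 0.5334 ms.

0.5334 ms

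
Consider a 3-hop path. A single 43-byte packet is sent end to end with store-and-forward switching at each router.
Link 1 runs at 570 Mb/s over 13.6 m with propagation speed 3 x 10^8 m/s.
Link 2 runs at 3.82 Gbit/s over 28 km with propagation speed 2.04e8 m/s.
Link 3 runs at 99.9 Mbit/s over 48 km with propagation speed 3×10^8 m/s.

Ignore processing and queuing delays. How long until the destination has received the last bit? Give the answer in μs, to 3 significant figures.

L = 43 × 8 = 344 bits.
Transmission delays (L/R per hop): 0.603509, 0.0900524, 3.44344 μs; sum = 4.137 μs.
Propagation delays (d/s per hop): 0.0453333, 137.255, 160 μs; sum = 297.3 μs.
End-to-end = 301 μs.

301 μs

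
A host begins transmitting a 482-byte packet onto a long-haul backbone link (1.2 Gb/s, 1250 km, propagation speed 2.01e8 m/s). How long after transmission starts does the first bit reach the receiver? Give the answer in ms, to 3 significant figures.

6.22 ms

First bit experiences only propagation delay: d/s = 1250000/2.01e+08 = 6.22 ms.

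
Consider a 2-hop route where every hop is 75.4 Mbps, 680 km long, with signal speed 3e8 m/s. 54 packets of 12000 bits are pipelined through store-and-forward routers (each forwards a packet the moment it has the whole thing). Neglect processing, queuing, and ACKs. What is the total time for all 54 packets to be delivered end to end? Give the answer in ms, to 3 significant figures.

Per-hop transmission t_tx = L/R = 12000/75400000 = 0.159151 ms.
Per-hop propagation t_prop = 680000/300000000 = 2.26667 ms.
Pipeline fill: first packet needs 2·t_tx to clear all hops; remaining 53 packets each add one t_tx.
Total = (2+54-1)·t_tx + 2·t_prop = 55·0.159151 + 2·2.26667 = 13.3 ms.

13.3 ms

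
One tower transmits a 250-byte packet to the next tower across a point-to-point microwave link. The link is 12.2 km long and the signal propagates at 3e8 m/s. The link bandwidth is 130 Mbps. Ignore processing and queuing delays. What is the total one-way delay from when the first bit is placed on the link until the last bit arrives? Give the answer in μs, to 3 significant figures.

L = 250 × 8 = 2000 bits.
Transmission delay = L/R = 2000 / 130000000 = 15.3846 μs.
Propagation delay = d/s = 12200 m / 300000000 m/s = 40.6667 μs.
Total = 56.1 μs.

56.1 μs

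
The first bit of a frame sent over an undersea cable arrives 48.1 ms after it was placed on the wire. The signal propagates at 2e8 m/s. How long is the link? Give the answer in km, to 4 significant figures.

9620 km

d = s × t_prop = 200000000 × 0.0481 = 9620 km.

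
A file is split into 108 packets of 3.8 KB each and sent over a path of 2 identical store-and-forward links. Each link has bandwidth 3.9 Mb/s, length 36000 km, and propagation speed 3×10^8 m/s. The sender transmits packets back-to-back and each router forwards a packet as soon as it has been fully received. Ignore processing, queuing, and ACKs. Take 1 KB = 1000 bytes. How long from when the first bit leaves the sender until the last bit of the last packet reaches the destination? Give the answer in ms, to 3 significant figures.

1090 ms

Per-hop transmission t_tx = L/R = 30400/3900000 = 7.79487 ms.
Per-hop propagation t_prop = 36000000/300000000 = 120 ms.
Pipeline fill: first packet needs 2·t_tx to clear all hops; remaining 107 packets each add one t_tx.
Total = (2+108-1)·t_tx + 2·t_prop = 109·7.79487 + 2·120 = 1090 ms.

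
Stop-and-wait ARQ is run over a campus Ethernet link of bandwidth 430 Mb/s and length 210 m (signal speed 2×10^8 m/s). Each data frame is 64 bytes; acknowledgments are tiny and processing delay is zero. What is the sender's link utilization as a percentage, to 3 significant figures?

36.2 %

t_tx = L/R = 512/430000000 = 1.1907e-06 s.
t_prop = 210/200000000 = 1.05e-06 s; RTT = 2.1e-06 s.
Cycle = t_tx + RTT = 3.2907e-06 s.
Utilization = t_tx / cycle = 1.1907e-06/3.2907e-06 = 36.2 %.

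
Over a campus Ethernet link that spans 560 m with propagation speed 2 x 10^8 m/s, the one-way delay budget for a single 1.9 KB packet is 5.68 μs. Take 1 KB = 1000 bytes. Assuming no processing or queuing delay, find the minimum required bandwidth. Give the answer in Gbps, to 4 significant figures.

5.278 Gbps

L = 15200 bits.
Propagation delay = 560 / 200000000 = 2.8 μs.
Transmission budget = 5.68 − 2.8 = 2.88 μs.
R ≥ L / t_tx = 15200 bits / 2.88e-06 s = 5.278 Gbps.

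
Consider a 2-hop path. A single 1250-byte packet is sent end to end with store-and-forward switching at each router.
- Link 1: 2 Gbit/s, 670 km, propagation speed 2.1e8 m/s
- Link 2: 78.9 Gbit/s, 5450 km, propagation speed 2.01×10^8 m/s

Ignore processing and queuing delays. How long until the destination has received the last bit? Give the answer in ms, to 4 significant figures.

30.31 ms

L = 1250 × 8 = 10000 bits.
Transmission delays (L/R per hop): 0.005, 0.000126743 ms; sum = 0.00512674 ms.
Propagation delays (d/s per hop): 3.19048, 27.1144 ms; sum = 30.3049 ms.
End-to-end = 30.31 ms.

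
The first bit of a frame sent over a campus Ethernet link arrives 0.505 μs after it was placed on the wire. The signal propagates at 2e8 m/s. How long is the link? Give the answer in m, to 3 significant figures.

d = s × t_prop = 200000000 × 5.05e-07 = 101 m.

101 m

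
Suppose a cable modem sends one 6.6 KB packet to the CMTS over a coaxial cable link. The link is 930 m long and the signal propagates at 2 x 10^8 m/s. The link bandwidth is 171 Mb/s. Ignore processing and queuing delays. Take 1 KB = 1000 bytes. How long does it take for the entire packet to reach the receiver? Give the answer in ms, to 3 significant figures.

0.313 ms

L = 52800 bits.
Transmission delay = L/R = 52800 / 171000000 = 0.308772 ms.
Propagation delay = d/s = 930 m / 200000000 m/s = 0.00465 ms.
Total = 0.313 ms.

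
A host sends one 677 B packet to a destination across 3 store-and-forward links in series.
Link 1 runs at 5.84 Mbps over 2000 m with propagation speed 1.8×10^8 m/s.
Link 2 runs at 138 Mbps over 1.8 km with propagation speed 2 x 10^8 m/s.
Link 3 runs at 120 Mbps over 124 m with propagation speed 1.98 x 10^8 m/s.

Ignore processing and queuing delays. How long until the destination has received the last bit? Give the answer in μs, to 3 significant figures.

L = 677 × 8 = 5416 bits.
Transmission delays (L/R per hop): 927.397, 39.2464, 45.1333 μs; sum = 1011.78 μs.
Propagation delays (d/s per hop): 11.1111, 9, 0.626263 μs; sum = 20.7374 μs.
End-to-end = 1030 μs.

1030 μs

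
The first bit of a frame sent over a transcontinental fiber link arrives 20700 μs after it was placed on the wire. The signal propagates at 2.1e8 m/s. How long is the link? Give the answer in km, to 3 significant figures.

4350 km

d = s × t_prop = 210000000 × 0.0207 = 4350 km.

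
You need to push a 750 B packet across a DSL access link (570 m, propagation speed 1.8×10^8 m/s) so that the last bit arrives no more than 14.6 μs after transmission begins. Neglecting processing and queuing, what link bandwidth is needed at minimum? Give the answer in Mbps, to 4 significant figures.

L = 6000 bits.
Propagation delay = 570 / 180000000 = 3.16667 μs.
Transmission budget = 14.6 − 3.16667 = 11.4333 μs.
R ≥ L / t_tx = 6000 bits / 1.14333e-05 s = 524.8 Mbps.

524.8 Mbps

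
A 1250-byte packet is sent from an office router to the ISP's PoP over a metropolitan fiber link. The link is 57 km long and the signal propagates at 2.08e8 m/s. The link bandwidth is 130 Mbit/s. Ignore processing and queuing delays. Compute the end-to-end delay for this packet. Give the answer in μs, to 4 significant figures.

L = 1250 × 8 = 10000 bits.
Transmission delay = L/R = 10000 / 130000000 = 76.9231 μs.
Propagation delay = d/s = 57000 m / 208000000 m/s = 274.038 μs.
Total = 351.0 μs.

351.0 μs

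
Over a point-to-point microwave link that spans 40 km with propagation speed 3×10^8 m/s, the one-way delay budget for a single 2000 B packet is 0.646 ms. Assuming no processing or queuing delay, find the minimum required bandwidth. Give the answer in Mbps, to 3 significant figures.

31.2 Mbps

L = 16000 bits.
Propagation delay = 40000 / 300000000 = 0.133333 ms.
Transmission budget = 0.646 − 0.133333 = 0.512667 ms.
R ≥ L / t_tx = 16000 bits / 0.000512667 s = 31.2 Mbps.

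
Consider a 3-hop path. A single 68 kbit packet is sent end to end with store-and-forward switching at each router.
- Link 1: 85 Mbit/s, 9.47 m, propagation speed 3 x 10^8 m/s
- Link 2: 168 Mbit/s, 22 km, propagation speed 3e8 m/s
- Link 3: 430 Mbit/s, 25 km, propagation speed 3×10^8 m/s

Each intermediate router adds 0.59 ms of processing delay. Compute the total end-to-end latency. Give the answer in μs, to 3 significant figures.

L = 68000 bits.
Transmission delays (L/R per hop): 800, 404.762, 158.14 μs; sum = 1362.9 μs.
Propagation delays (d/s per hop): 0.0315667, 73.3333, 83.3333 μs; sum = 156.698 μs.
Processing at 2 router(s): 2 × 0.59 ms = 1180 μs.
End-to-end = 2700 μs.

2700 μs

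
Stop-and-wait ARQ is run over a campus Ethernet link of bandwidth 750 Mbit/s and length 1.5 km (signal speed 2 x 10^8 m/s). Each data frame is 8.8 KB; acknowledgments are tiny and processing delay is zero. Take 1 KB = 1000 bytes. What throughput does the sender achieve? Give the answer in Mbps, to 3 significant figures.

t_tx = L/R = 70400/750000000 = 9.38667e-05 s.
t_prop = 1500/200000000 = 7.5e-06 s; RTT = 1.5e-05 s.
Cycle = t_tx + RTT = 0.000108867 s.
Throughput = L / cycle = 70400 / 0.000108867 = 647 Mbps.

647 Mbps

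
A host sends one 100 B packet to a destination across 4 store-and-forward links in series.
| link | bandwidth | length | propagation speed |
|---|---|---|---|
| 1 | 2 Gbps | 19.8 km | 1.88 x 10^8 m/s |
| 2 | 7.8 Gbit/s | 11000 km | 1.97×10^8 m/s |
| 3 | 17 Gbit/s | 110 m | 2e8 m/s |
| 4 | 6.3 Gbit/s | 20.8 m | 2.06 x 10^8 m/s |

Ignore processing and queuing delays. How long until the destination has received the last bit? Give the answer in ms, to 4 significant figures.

55.94 ms

L = 100 × 8 = 800 bits.
Transmission delays (L/R per hop): 0.0004, 0.000102564, 4.70588e-05, 0.000126984 ms; sum = 0.000676607 ms.
Propagation delays (d/s per hop): 0.105319, 55.8376, 0.00055, 0.000100971 ms; sum = 55.9435 ms.
End-to-end = 55.94 ms.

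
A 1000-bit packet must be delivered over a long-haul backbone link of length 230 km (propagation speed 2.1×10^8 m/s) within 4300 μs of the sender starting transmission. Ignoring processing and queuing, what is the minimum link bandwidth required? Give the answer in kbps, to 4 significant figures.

Propagation delay = 230000 / 210000000 = 1095.24 μs.
Transmission budget = 4300 − 1095.24 = 3204.76 μs.
R ≥ L / t_tx = 1000 bits / 0.00320476 s = 312.0 kbps.

312.0 kbps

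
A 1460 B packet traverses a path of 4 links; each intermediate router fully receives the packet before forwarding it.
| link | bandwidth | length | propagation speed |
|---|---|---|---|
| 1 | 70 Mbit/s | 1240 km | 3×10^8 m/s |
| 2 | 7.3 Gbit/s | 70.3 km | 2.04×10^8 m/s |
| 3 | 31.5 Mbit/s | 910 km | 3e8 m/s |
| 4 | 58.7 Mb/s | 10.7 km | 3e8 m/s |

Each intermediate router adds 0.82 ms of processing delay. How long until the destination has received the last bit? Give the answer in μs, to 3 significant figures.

10700 μs

L = 1460 × 8 = 11680 bits.
Transmission delays (L/R per hop): 166.857, 1.6, 370.794, 198.978 μs; sum = 738.229 μs.
Propagation delays (d/s per hop): 4133.33, 344.608, 3033.33, 35.6667 μs; sum = 7546.94 μs.
Processing at 3 router(s): 3 × 0.82 ms = 2460 μs.
End-to-end = 10700 μs.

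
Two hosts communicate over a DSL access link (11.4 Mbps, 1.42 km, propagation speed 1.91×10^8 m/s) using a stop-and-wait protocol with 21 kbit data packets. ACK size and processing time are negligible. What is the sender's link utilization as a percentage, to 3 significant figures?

99.2 %

t_tx = L/R = 21000/11400000 = 0.00184211 s.
t_prop = 1420/191000000 = 7.43455e-06 s; RTT = 1.48691e-05 s.
Cycle = t_tx + RTT = 0.00185697 s.
Utilization = t_tx / cycle = 0.00184211/0.00185697 = 99.2 %.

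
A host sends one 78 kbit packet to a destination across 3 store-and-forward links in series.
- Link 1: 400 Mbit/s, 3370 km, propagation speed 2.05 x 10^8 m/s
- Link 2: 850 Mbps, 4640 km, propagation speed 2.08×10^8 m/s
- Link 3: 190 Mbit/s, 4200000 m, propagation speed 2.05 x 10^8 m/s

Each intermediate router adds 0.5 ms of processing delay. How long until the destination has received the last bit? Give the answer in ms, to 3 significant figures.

60.9 ms

L = 78000 bits.
Transmission delays (L/R per hop): 0.195, 0.0917647, 0.410526 ms; sum = 0.697291 ms.
Propagation delays (d/s per hop): 16.439, 22.3077, 20.4878 ms; sum = 59.2345 ms.
Processing at 2 router(s): 2 × 0.5 ms = 1 ms.
End-to-end = 60.9 ms.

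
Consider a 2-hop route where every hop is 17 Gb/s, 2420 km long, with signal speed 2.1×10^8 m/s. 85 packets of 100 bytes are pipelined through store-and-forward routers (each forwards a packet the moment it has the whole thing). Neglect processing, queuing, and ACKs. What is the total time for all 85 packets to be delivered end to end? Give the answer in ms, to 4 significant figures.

Per-hop transmission t_tx = L/R = 800/17000000000 = 4.70588e-05 ms.
Per-hop propagation t_prop = 2420000/210000000 = 11.5238 ms.
Pipeline fill: first packet needs 2·t_tx to clear all hops; remaining 84 packets each add one t_tx.
Total = (2+85-1)·t_tx + 2·t_prop = 86·4.70588e-05 + 2·11.5238 = 23.05 ms.

23.05 ms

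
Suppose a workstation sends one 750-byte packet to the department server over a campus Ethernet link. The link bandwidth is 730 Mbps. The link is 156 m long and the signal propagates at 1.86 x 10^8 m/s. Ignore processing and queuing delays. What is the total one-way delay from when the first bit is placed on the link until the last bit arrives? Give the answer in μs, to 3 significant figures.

L = 750 × 8 = 6000 bits.
Transmission delay = L/R = 6000 / 730000000 = 8.21918 μs.
Propagation delay = d/s = 156 m / 186000000 m/s = 0.83871 μs.
Total = 9.06 μs.

9.06 μs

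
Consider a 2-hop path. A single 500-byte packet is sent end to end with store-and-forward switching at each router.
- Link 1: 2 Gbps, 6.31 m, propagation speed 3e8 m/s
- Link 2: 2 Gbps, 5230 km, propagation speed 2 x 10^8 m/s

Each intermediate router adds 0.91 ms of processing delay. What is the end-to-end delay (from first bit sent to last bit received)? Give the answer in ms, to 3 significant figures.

27.1 ms

L = 500 × 8 = 4000 bits.
Transmission delay per hop = L/R = 4000/2000000000 = 0.002 ms; 2 hops → 0.004 ms.
Propagation delays (d/s per hop): 2.10333e-05, 26.15 ms; sum = 26.15 ms.
Processing at 1 router(s): 1 × 0.91 ms = 0.91 ms.
End-to-end = 27.1 ms.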